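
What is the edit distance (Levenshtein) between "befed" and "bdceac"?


Computing edit distance: "befed" -> "bdceac"
DP table:
           b    d    c    e    a    c
      0    1    2    3    4    5    6
  b   1    0    1    2    3    4    5
  e   2    1    1    2    2    3    4
  f   3    2    2    2    3    3    4
  e   4    3    3    3    2    3    4
  d   5    4    3    4    3    3    4
Edit distance = dp[5][6] = 4

4


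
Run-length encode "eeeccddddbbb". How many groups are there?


Input: eeeccddddbbb
Scanning for consecutive runs:
  Group 1: 'e' x 3 (positions 0-2)
  Group 2: 'c' x 2 (positions 3-4)
  Group 3: 'd' x 4 (positions 5-8)
  Group 4: 'b' x 3 (positions 9-11)
Total groups: 4

4


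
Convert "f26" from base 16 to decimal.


Input: "f26" in base 16
Positional expansion:
  Digit 'f' (value 15) x 16^2 = 3840
  Digit '2' (value 2) x 16^1 = 32
  Digit '6' (value 6) x 16^0 = 6
Sum = 3878

3878


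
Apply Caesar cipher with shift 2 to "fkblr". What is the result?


Caesar cipher: shift "fkblr" by 2
  'f' (pos 5) + 2 = pos 7 = 'h'
  'k' (pos 10) + 2 = pos 12 = 'm'
  'b' (pos 1) + 2 = pos 3 = 'd'
  'l' (pos 11) + 2 = pos 13 = 'n'
  'r' (pos 17) + 2 = pos 19 = 't'
Result: hmdnt

hmdnt


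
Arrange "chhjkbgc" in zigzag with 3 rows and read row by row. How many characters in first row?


Zigzag "chhjkbgc" into 3 rows:
Placing characters:
  'c' => row 0
  'h' => row 1
  'h' => row 2
  'j' => row 1
  'k' => row 0
  'b' => row 1
  'g' => row 2
  'c' => row 1
Rows:
  Row 0: "ck"
  Row 1: "hjbc"
  Row 2: "hg"
First row length: 2

2


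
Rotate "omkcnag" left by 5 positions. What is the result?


Input: "omkcnag", rotate left by 5
First 5 characters: "omkcn"
Remaining characters: "ag"
Concatenate remaining + first: "ag" + "omkcn" = "agomkcn"

agomkcn


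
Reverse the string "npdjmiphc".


Input: npdjmiphc
Reading characters right to left:
  Position 8: 'c'
  Position 7: 'h'
  Position 6: 'p'
  Position 5: 'i'
  Position 4: 'm'
  Position 3: 'j'
  Position 2: 'd'
  Position 1: 'p'
  Position 0: 'n'
Reversed: chpimjdpn

chpimjdpn


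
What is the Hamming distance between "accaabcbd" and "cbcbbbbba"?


Comparing "accaabcbd" and "cbcbbbbba" position by position:
  Position 0: 'a' vs 'c' => differ
  Position 1: 'c' vs 'b' => differ
  Position 2: 'c' vs 'c' => same
  Position 3: 'a' vs 'b' => differ
  Position 4: 'a' vs 'b' => differ
  Position 5: 'b' vs 'b' => same
  Position 6: 'c' vs 'b' => differ
  Position 7: 'b' vs 'b' => same
  Position 8: 'd' vs 'a' => differ
Total differences (Hamming distance): 6

6


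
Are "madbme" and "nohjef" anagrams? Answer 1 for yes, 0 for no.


Strings: "madbme", "nohjef"
Sorted first:  abdemm
Sorted second: efhjno
Differ at position 0: 'a' vs 'e' => not anagrams

0


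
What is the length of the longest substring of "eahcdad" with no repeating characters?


Input: "eahcdad"
Sliding window (track last position of each char):
  Position 0 ('e'): window [0,0] length 1 -- new best
  Position 1 ('a'): window [0,1] length 2 -- new best
  Position 2 ('h'): window [0,2] length 3 -- new best
  Position 3 ('c'): window [0,3] length 4 -- new best
  Position 4 ('d'): window [0,4] length 5 -- new best
  Position 5 ('a'): repeat (last at 1), move window start to 2
  Position 5 ('a'): window [2,5] length 4
  Position 6 ('d'): repeat (last at 4), move window start to 5
  Position 6 ('d'): window [5,6] length 2
Longest substring with no repeats: "eahcd" with length 5

5


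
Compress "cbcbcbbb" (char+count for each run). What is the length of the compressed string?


Input: cbcbcbbb
Runs:
  'c' x 1 => "c1"
  'b' x 1 => "b1"
  'c' x 1 => "c1"
  'b' x 1 => "b1"
  'c' x 1 => "c1"
  'b' x 3 => "b3"
Compressed: "c1b1c1b1c1b3"
Compressed length: 12

12


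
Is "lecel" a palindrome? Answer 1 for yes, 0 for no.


Input: lecel
Reversed: lecel
  Compare pos 0 ('l') with pos 4 ('l'): match
  Compare pos 1 ('e') with pos 3 ('e'): match
Result: palindrome

1


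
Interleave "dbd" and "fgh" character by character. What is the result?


Interleaving "dbd" and "fgh":
  Position 0: 'd' from first, 'f' from second => "df"
  Position 1: 'b' from first, 'g' from second => "bg"
  Position 2: 'd' from first, 'h' from second => "dh"
Result: dfbgdh

dfbgdh


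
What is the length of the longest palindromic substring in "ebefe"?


Input: "ebefe"
Checking substrings for palindromes:
  [0:3] "ebe" (len 3) => palindrome
  [2:5] "efe" (len 3) => palindrome
Longest palindromic substring: "ebe" with length 3

3


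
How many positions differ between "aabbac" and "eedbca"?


Comparing "aabbac" and "eedbca" position by position:
  Position 0: 'a' vs 'e' => DIFFER
  Position 1: 'a' vs 'e' => DIFFER
  Position 2: 'b' vs 'd' => DIFFER
  Position 3: 'b' vs 'b' => same
  Position 4: 'a' vs 'c' => DIFFER
  Position 5: 'c' vs 'a' => DIFFER
Positions that differ: 5

5


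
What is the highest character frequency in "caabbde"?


Input: caabbde
Character counts:
  'a': 2
  'b': 2
  'c': 1
  'd': 1
  'e': 1
Maximum frequency: 2

2


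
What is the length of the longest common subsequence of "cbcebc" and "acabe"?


LCS of "cbcebc" and "acabe"
DP table:
           a    c    a    b    e
      0    0    0    0    0    0
  c   0    0    1    1    1    1
  b   0    0    1    1    2    2
  c   0    0    1    1    2    2
  e   0    0    1    1    2    3
  b   0    0    1    1    2    3
  c   0    0    1    1    2    3
LCS length = dp[6][5] = 3

3


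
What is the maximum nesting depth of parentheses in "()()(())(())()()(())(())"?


Input: "()()(())(())()()(())(())"
Tracking depth:
  Position 0 '(': depth becomes 1
  Position 1 ')': depth becomes 0
  Position 2 '(': depth becomes 1
  Position 3 ')': depth becomes 0
  Position 4 '(': depth becomes 1
  Position 5 '(': depth becomes 2
  Position 6 ')': depth becomes 1
  Position 7 ')': depth becomes 0
  Position 8 '(': depth becomes 1
  Position 9 '(': depth becomes 2
  Position 10 ')': depth becomes 1
  Position 11 ')': depth becomes 0
  Position 12 '(': depth becomes 1
  Position 13 ')': depth becomes 0
  Position 14 '(': depth becomes 1
  Position 15 ')': depth becomes 0
  Position 16 '(': depth becomes 1
  Position 17 '(': depth becomes 2
  Position 18 ')': depth becomes 1
  Position 19 ')': depth becomes 0
  Position 20 '(': depth becomes 1
  Position 21 '(': depth becomes 2
  Position 22 ')': depth becomes 1
  Position 23 ')': depth becomes 0
Maximum depth reached: 2

2


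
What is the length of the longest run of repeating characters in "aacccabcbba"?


Input: "aacccabcbba"
Scanning for longest run:
  Position 1 ('a'): continues run of 'a', length=2
  Position 2 ('c'): new char, reset run to 1
  Position 3 ('c'): continues run of 'c', length=2
  Position 4 ('c'): continues run of 'c', length=3
  Position 5 ('a'): new char, reset run to 1
  Position 6 ('b'): new char, reset run to 1
  Position 7 ('c'): new char, reset run to 1
  Position 8 ('b'): new char, reset run to 1
  Position 9 ('b'): continues run of 'b', length=2
  Position 10 ('a'): new char, reset run to 1
Longest run: 'c' with length 3

3


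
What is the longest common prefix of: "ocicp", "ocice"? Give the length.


Words: ocicp, ocice
  Position 0: all 'o' => match
  Position 1: all 'c' => match
  Position 2: all 'i' => match
  Position 3: all 'c' => match
  Position 4: ('p', 'e') => mismatch, stop
LCP = "ocic" (length 4)

4


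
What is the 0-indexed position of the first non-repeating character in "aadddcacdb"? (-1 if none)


Input: aadddcacdb
Character frequencies:
  'a': 3
  'b': 1
  'c': 2
  'd': 4
Scanning left to right for freq == 1:
  Position 0 ('a'): freq=3, skip
  Position 1 ('a'): freq=3, skip
  Position 2 ('d'): freq=4, skip
  Position 3 ('d'): freq=4, skip
  Position 4 ('d'): freq=4, skip
  Position 5 ('c'): freq=2, skip
  Position 6 ('a'): freq=3, skip
  Position 7 ('c'): freq=2, skip
  Position 8 ('d'): freq=4, skip
  Position 9 ('b'): unique! => answer = 9

9


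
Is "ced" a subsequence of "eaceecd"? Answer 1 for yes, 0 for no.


Check if "ced" is a subsequence of "eaceecd"
Greedy scan:
  Position 0 ('e'): no match needed
  Position 1 ('a'): no match needed
  Position 2 ('c'): matches sub[0] = 'c'
  Position 3 ('e'): matches sub[1] = 'e'
  Position 4 ('e'): no match needed
  Position 5 ('c'): no match needed
  Position 6 ('d'): matches sub[2] = 'd'
All 3 characters matched => is a subsequence

1


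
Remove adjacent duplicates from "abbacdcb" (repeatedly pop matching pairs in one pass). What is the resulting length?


Input: abbacdcb
Stack-based adjacent duplicate removal:
  Read 'a': push. Stack: a
  Read 'b': push. Stack: ab
  Read 'b': matches stack top 'b' => pop. Stack: a
  Read 'a': matches stack top 'a' => pop. Stack: (empty)
  Read 'c': push. Stack: c
  Read 'd': push. Stack: cd
  Read 'c': push. Stack: cdc
  Read 'b': push. Stack: cdcb
Final stack: "cdcb" (length 4)

4


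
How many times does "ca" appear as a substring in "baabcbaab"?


Searching for "ca" in "baabcbaab"
Scanning each position:
  Position 0: "ba" => no
  Position 1: "aa" => no
  Position 2: "ab" => no
  Position 3: "bc" => no
  Position 4: "cb" => no
  Position 5: "ba" => no
  Position 6: "aa" => no
  Position 7: "ab" => no
Total occurrences: 0

0


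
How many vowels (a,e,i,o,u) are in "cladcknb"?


Input: cladcknb
Checking each character:
  'c' at position 0: consonant
  'l' at position 1: consonant
  'a' at position 2: vowel (running total: 1)
  'd' at position 3: consonant
  'c' at position 4: consonant
  'k' at position 5: consonant
  'n' at position 6: consonant
  'b' at position 7: consonant
Total vowels: 1

1


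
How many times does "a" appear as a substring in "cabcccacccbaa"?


Searching for "a" in "cabcccacccbaa"
Scanning each position:
  Position 0: "c" => no
  Position 1: "a" => MATCH
  Position 2: "b" => no
  Position 3: "c" => no
  Position 4: "c" => no
  Position 5: "c" => no
  Position 6: "a" => MATCH
  Position 7: "c" => no
  Position 8: "c" => no
  Position 9: "c" => no
  Position 10: "b" => no
  Position 11: "a" => MATCH
  Position 12: "a" => MATCH
Total occurrences: 4

4


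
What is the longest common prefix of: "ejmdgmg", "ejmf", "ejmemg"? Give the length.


Words: ejmdgmg, ejmf, ejmemg
  Position 0: all 'e' => match
  Position 1: all 'j' => match
  Position 2: all 'm' => match
  Position 3: ('d', 'f', 'e') => mismatch, stop
LCP = "ejm" (length 3)

3


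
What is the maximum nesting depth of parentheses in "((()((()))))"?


Input: "((()((()))))"
Tracking depth:
  Position 0 '(': depth becomes 1
  Position 1 '(': depth becomes 2
  Position 2 '(': depth becomes 3
  Position 3 ')': depth becomes 2
  Position 4 '(': depth becomes 3
  Position 5 '(': depth becomes 4
  Position 6 '(': depth becomes 5
  Position 7 ')': depth becomes 4
  Position 8 ')': depth becomes 3
  Position 9 ')': depth becomes 2
  Position 10 ')': depth becomes 1
  Position 11 ')': depth becomes 0
Maximum depth reached: 5

5


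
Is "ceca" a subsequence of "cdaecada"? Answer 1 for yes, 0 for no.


Check if "ceca" is a subsequence of "cdaecada"
Greedy scan:
  Position 0 ('c'): matches sub[0] = 'c'
  Position 1 ('d'): no match needed
  Position 2 ('a'): no match needed
  Position 3 ('e'): matches sub[1] = 'e'
  Position 4 ('c'): matches sub[2] = 'c'
  Position 5 ('a'): matches sub[3] = 'a'
  Position 6 ('d'): no match needed
  Position 7 ('a'): no match needed
All 4 characters matched => is a subsequence

1


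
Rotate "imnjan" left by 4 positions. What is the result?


Input: "imnjan", rotate left by 4
First 4 characters: "imnj"
Remaining characters: "an"
Concatenate remaining + first: "an" + "imnj" = "animnj"

animnj


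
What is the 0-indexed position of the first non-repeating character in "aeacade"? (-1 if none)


Input: aeacade
Character frequencies:
  'a': 3
  'c': 1
  'd': 1
  'e': 2
Scanning left to right for freq == 1:
  Position 0 ('a'): freq=3, skip
  Position 1 ('e'): freq=2, skip
  Position 2 ('a'): freq=3, skip
  Position 3 ('c'): unique! => answer = 3

3


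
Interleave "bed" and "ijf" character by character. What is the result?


Interleaving "bed" and "ijf":
  Position 0: 'b' from first, 'i' from second => "bi"
  Position 1: 'e' from first, 'j' from second => "ej"
  Position 2: 'd' from first, 'f' from second => "df"
Result: biejdf

biejdf


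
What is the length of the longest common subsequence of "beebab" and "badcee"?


LCS of "beebab" and "badcee"
DP table:
           b    a    d    c    e    e
      0    0    0    0    0    0    0
  b   0    1    1    1    1    1    1
  e   0    1    1    1    1    2    2
  e   0    1    1    1    1    2    3
  b   0    1    1    1    1    2    3
  a   0    1    2    2    2    2    3
  b   0    1    2    2    2    2    3
LCS length = dp[6][6] = 3

3


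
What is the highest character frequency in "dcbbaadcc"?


Input: dcbbaadcc
Character counts:
  'a': 2
  'b': 2
  'c': 3
  'd': 2
Maximum frequency: 3

3


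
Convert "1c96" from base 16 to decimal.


Input: "1c96" in base 16
Positional expansion:
  Digit '1' (value 1) x 16^3 = 4096
  Digit 'c' (value 12) x 16^2 = 3072
  Digit '9' (value 9) x 16^1 = 144
  Digit '6' (value 6) x 16^0 = 6
Sum = 7318

7318


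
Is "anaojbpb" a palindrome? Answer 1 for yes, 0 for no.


Input: anaojbpb
Reversed: bpbjoana
  Compare pos 0 ('a') with pos 7 ('b'): MISMATCH
  Compare pos 1 ('n') with pos 6 ('p'): MISMATCH
  Compare pos 2 ('a') with pos 5 ('b'): MISMATCH
  Compare pos 3 ('o') with pos 4 ('j'): MISMATCH
Result: not a palindrome

0


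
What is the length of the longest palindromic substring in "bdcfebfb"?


Input: "bdcfebfb"
Checking substrings for palindromes:
  [5:8] "bfb" (len 3) => palindrome
Longest palindromic substring: "bfb" with length 3

3


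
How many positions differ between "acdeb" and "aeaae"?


Comparing "acdeb" and "aeaae" position by position:
  Position 0: 'a' vs 'a' => same
  Position 1: 'c' vs 'e' => DIFFER
  Position 2: 'd' vs 'a' => DIFFER
  Position 3: 'e' vs 'a' => DIFFER
  Position 4: 'b' vs 'e' => DIFFER
Positions that differ: 4

4


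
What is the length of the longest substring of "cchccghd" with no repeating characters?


Input: "cchccghd"
Sliding window (track last position of each char):
  Position 0 ('c'): window [0,0] length 1 -- new best
  Position 1 ('c'): repeat (last at 0), move window start to 1
  Position 1 ('c'): window [1,1] length 1
  Position 2 ('h'): window [1,2] length 2 -- new best
  Position 3 ('c'): repeat (last at 1), move window start to 2
  Position 3 ('c'): window [2,3] length 2
  Position 4 ('c'): repeat (last at 3), move window start to 4
  Position 4 ('c'): window [4,4] length 1
  Position 5 ('g'): window [4,5] length 2
  Position 6 ('h'): window [4,6] length 3 -- new best
  Position 7 ('d'): window [4,7] length 4 -- new best
Longest substring with no repeats: "cghd" with length 4

4


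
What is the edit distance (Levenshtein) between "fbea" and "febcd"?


Computing edit distance: "fbea" -> "febcd"
DP table:
           f    e    b    c    d
      0    1    2    3    4    5
  f   1    0    1    2    3    4
  b   2    1    1    1    2    3
  e   3    2    1    2    2    3
  a   4    3    2    2    3    3
Edit distance = dp[4][5] = 3

3


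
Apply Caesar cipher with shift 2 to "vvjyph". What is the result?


Caesar cipher: shift "vvjyph" by 2
  'v' (pos 21) + 2 = pos 23 = 'x'
  'v' (pos 21) + 2 = pos 23 = 'x'
  'j' (pos 9) + 2 = pos 11 = 'l'
  'y' (pos 24) + 2 = pos 0 = 'a'
  'p' (pos 15) + 2 = pos 17 = 'r'
  'h' (pos 7) + 2 = pos 9 = 'j'
Result: xxlarj

xxlarj


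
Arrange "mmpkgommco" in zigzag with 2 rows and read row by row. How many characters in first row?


Zigzag "mmpkgommco" into 2 rows:
Placing characters:
  'm' => row 0
  'm' => row 1
  'p' => row 0
  'k' => row 1
  'g' => row 0
  'o' => row 1
  'm' => row 0
  'm' => row 1
  'c' => row 0
  'o' => row 1
Rows:
  Row 0: "mpgmc"
  Row 1: "mkomo"
First row length: 5

5


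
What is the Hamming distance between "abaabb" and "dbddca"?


Comparing "abaabb" and "dbddca" position by position:
  Position 0: 'a' vs 'd' => differ
  Position 1: 'b' vs 'b' => same
  Position 2: 'a' vs 'd' => differ
  Position 3: 'a' vs 'd' => differ
  Position 4: 'b' vs 'c' => differ
  Position 5: 'b' vs 'a' => differ
Total differences (Hamming distance): 5

5


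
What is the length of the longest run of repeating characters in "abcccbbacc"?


Input: "abcccbbacc"
Scanning for longest run:
  Position 1 ('b'): new char, reset run to 1
  Position 2 ('c'): new char, reset run to 1
  Position 3 ('c'): continues run of 'c', length=2
  Position 4 ('c'): continues run of 'c', length=3
  Position 5 ('b'): new char, reset run to 1
  Position 6 ('b'): continues run of 'b', length=2
  Position 7 ('a'): new char, reset run to 1
  Position 8 ('c'): new char, reset run to 1
  Position 9 ('c'): continues run of 'c', length=2
Longest run: 'c' with length 3

3


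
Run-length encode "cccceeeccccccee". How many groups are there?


Input: cccceeeccccccee
Scanning for consecutive runs:
  Group 1: 'c' x 4 (positions 0-3)
  Group 2: 'e' x 3 (positions 4-6)
  Group 3: 'c' x 6 (positions 7-12)
  Group 4: 'e' x 2 (positions 13-14)
Total groups: 4

4


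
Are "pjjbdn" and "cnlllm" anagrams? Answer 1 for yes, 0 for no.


Strings: "pjjbdn", "cnlllm"
Sorted first:  bdjjnp
Sorted second: clllmn
Differ at position 0: 'b' vs 'c' => not anagrams

0


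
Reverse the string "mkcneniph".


Input: mkcneniph
Reading characters right to left:
  Position 8: 'h'
  Position 7: 'p'
  Position 6: 'i'
  Position 5: 'n'
  Position 4: 'e'
  Position 3: 'n'
  Position 2: 'c'
  Position 1: 'k'
  Position 0: 'm'
Reversed: hpinenckm

hpinenckm


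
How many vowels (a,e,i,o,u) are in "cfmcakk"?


Input: cfmcakk
Checking each character:
  'c' at position 0: consonant
  'f' at position 1: consonant
  'm' at position 2: consonant
  'c' at position 3: consonant
  'a' at position 4: vowel (running total: 1)
  'k' at position 5: consonant
  'k' at position 6: consonant
Total vowels: 1

1


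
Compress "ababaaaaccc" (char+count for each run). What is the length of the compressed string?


Input: ababaaaaccc
Runs:
  'a' x 1 => "a1"
  'b' x 1 => "b1"
  'a' x 1 => "a1"
  'b' x 1 => "b1"
  'a' x 4 => "a4"
  'c' x 3 => "c3"
Compressed: "a1b1a1b1a4c3"
Compressed length: 12

12


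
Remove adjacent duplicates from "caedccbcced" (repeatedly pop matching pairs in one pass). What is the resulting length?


Input: caedccbcced
Stack-based adjacent duplicate removal:
  Read 'c': push. Stack: c
  Read 'a': push. Stack: ca
  Read 'e': push. Stack: cae
  Read 'd': push. Stack: caed
  Read 'c': push. Stack: caedc
  Read 'c': matches stack top 'c' => pop. Stack: caed
  Read 'b': push. Stack: caedb
  Read 'c': push. Stack: caedbc
  Read 'c': matches stack top 'c' => pop. Stack: caedb
  Read 'e': push. Stack: caedbe
  Read 'd': push. Stack: caedbed
Final stack: "caedbed" (length 7)

7


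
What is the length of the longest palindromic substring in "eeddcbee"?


Input: "eeddcbee"
Checking substrings for palindromes:
  [0:2] "ee" (len 2) => palindrome
  [2:4] "dd" (len 2) => palindrome
  [6:8] "ee" (len 2) => palindrome
Longest palindromic substring: "ee" with length 2

2


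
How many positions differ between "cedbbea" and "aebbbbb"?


Comparing "cedbbea" and "aebbbbb" position by position:
  Position 0: 'c' vs 'a' => DIFFER
  Position 1: 'e' vs 'e' => same
  Position 2: 'd' vs 'b' => DIFFER
  Position 3: 'b' vs 'b' => same
  Position 4: 'b' vs 'b' => same
  Position 5: 'e' vs 'b' => DIFFER
  Position 6: 'a' vs 'b' => DIFFER
Positions that differ: 4

4


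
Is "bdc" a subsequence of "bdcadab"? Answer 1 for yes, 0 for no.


Check if "bdc" is a subsequence of "bdcadab"
Greedy scan:
  Position 0 ('b'): matches sub[0] = 'b'
  Position 1 ('d'): matches sub[1] = 'd'
  Position 2 ('c'): matches sub[2] = 'c'
  Position 3 ('a'): no match needed
  Position 4 ('d'): no match needed
  Position 5 ('a'): no match needed
  Position 6 ('b'): no match needed
All 3 characters matched => is a subsequence

1


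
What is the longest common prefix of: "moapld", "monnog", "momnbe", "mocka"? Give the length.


Words: moapld, monnog, momnbe, mocka
  Position 0: all 'm' => match
  Position 1: all 'o' => match
  Position 2: ('a', 'n', 'm', 'c') => mismatch, stop
LCP = "mo" (length 2)

2


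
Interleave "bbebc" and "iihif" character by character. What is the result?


Interleaving "bbebc" and "iihif":
  Position 0: 'b' from first, 'i' from second => "bi"
  Position 1: 'b' from first, 'i' from second => "bi"
  Position 2: 'e' from first, 'h' from second => "eh"
  Position 3: 'b' from first, 'i' from second => "bi"
  Position 4: 'c' from first, 'f' from second => "cf"
Result: bibiehbicf

bibiehbicf


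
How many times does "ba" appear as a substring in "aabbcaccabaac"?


Searching for "ba" in "aabbcaccabaac"
Scanning each position:
  Position 0: "aa" => no
  Position 1: "ab" => no
  Position 2: "bb" => no
  Position 3: "bc" => no
  Position 4: "ca" => no
  Position 5: "ac" => no
  Position 6: "cc" => no
  Position 7: "ca" => no
  Position 8: "ab" => no
  Position 9: "ba" => MATCH
  Position 10: "aa" => no
  Position 11: "ac" => no
Total occurrences: 1

1


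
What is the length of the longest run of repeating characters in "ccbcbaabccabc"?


Input: "ccbcbaabccabc"
Scanning for longest run:
  Position 1 ('c'): continues run of 'c', length=2
  Position 2 ('b'): new char, reset run to 1
  Position 3 ('c'): new char, reset run to 1
  Position 4 ('b'): new char, reset run to 1
  Position 5 ('a'): new char, reset run to 1
  Position 6 ('a'): continues run of 'a', length=2
  Position 7 ('b'): new char, reset run to 1
  Position 8 ('c'): new char, reset run to 1
  Position 9 ('c'): continues run of 'c', length=2
  Position 10 ('a'): new char, reset run to 1
  Position 11 ('b'): new char, reset run to 1
  Position 12 ('c'): new char, reset run to 1
Longest run: 'c' with length 2

2


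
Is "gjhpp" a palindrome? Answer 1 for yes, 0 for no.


Input: gjhpp
Reversed: pphjg
  Compare pos 0 ('g') with pos 4 ('p'): MISMATCH
  Compare pos 1 ('j') with pos 3 ('p'): MISMATCH
Result: not a palindrome

0


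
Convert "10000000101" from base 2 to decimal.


Input: "10000000101" in base 2
Positional expansion:
  Digit '1' (value 1) x 2^10 = 1024
  Digit '0' (value 0) x 2^9 = 0
  Digit '0' (value 0) x 2^8 = 0
  Digit '0' (value 0) x 2^7 = 0
  Digit '0' (value 0) x 2^6 = 0
  Digit '0' (value 0) x 2^5 = 0
  Digit '0' (value 0) x 2^4 = 0
  Digit '0' (value 0) x 2^3 = 0
  Digit '1' (value 1) x 2^2 = 4
  Digit '0' (value 0) x 2^1 = 0
  Digit '1' (value 1) x 2^0 = 1
Sum = 1029

1029


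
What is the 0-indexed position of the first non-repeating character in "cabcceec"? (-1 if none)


Input: cabcceec
Character frequencies:
  'a': 1
  'b': 1
  'c': 4
  'e': 2
Scanning left to right for freq == 1:
  Position 0 ('c'): freq=4, skip
  Position 1 ('a'): unique! => answer = 1

1


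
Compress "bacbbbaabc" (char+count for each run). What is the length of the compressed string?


Input: bacbbbaabc
Runs:
  'b' x 1 => "b1"
  'a' x 1 => "a1"
  'c' x 1 => "c1"
  'b' x 3 => "b3"
  'a' x 2 => "a2"
  'b' x 1 => "b1"
  'c' x 1 => "c1"
Compressed: "b1a1c1b3a2b1c1"
Compressed length: 14

14


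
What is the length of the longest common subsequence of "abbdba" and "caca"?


LCS of "abbdba" and "caca"
DP table:
           c    a    c    a
      0    0    0    0    0
  a   0    0    1    1    1
  b   0    0    1    1    1
  b   0    0    1    1    1
  d   0    0    1    1    1
  b   0    0    1    1    1
  a   0    0    1    1    2
LCS length = dp[6][4] = 2

2


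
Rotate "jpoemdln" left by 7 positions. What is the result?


Input: "jpoemdln", rotate left by 7
First 7 characters: "jpoemdl"
Remaining characters: "n"
Concatenate remaining + first: "n" + "jpoemdl" = "njpoemdl"

njpoemdl


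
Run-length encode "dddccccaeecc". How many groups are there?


Input: dddccccaeecc
Scanning for consecutive runs:
  Group 1: 'd' x 3 (positions 0-2)
  Group 2: 'c' x 4 (positions 3-6)
  Group 3: 'a' x 1 (positions 7-7)
  Group 4: 'e' x 2 (positions 8-9)
  Group 5: 'c' x 2 (positions 10-11)
Total groups: 5

5


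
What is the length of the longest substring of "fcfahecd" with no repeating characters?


Input: "fcfahecd"
Sliding window (track last position of each char):
  Position 0 ('f'): window [0,0] length 1 -- new best
  Position 1 ('c'): window [0,1] length 2 -- new best
  Position 2 ('f'): repeat (last at 0), move window start to 1
  Position 2 ('f'): window [1,2] length 2
  Position 3 ('a'): window [1,3] length 3 -- new best
  Position 4 ('h'): window [1,4] length 4 -- new best
  Position 5 ('e'): window [1,5] length 5 -- new best
  Position 6 ('c'): repeat (last at 1), move window start to 2
  Position 6 ('c'): window [2,6] length 5
  Position 7 ('d'): window [2,7] length 6 -- new best
Longest substring with no repeats: "fahecd" with length 6

6


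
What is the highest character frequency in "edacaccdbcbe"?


Input: edacaccdbcbe
Character counts:
  'a': 2
  'b': 2
  'c': 4
  'd': 2
  'e': 2
Maximum frequency: 4

4


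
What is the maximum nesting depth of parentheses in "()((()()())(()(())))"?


Input: "()((()()())(()(())))"
Tracking depth:
  Position 0 '(': depth becomes 1
  Position 1 ')': depth becomes 0
  Position 2 '(': depth becomes 1
  Position 3 '(': depth becomes 2
  Position 4 '(': depth becomes 3
  Position 5 ')': depth becomes 2
  Position 6 '(': depth becomes 3
  Position 7 ')': depth becomes 2
  Position 8 '(': depth becomes 3
  Position 9 ')': depth becomes 2
  Position 10 ')': depth becomes 1
  Position 11 '(': depth becomes 2
  Position 12 '(': depth becomes 3
  Position 13 ')': depth becomes 2
  Position 14 '(': depth becomes 3
  Position 15 '(': depth becomes 4
  Position 16 ')': depth becomes 3
  Position 17 ')': depth becomes 2
  Position 18 ')': depth becomes 1
  Position 19 ')': depth becomes 0
Maximum depth reached: 4

4


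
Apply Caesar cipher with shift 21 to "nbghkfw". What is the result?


Caesar cipher: shift "nbghkfw" by 21
  'n' (pos 13) + 21 = pos 8 = 'i'
  'b' (pos 1) + 21 = pos 22 = 'w'
  'g' (pos 6) + 21 = pos 1 = 'b'
  'h' (pos 7) + 21 = pos 2 = 'c'
  'k' (pos 10) + 21 = pos 5 = 'f'
  'f' (pos 5) + 21 = pos 0 = 'a'
  'w' (pos 22) + 21 = pos 17 = 'r'
Result: iwbcfar

iwbcfar


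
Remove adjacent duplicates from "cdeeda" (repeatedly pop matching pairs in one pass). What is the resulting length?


Input: cdeeda
Stack-based adjacent duplicate removal:
  Read 'c': push. Stack: c
  Read 'd': push. Stack: cd
  Read 'e': push. Stack: cde
  Read 'e': matches stack top 'e' => pop. Stack: cd
  Read 'd': matches stack top 'd' => pop. Stack: c
  Read 'a': push. Stack: ca
Final stack: "ca" (length 2)

2


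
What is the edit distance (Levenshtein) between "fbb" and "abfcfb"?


Computing edit distance: "fbb" -> "abfcfb"
DP table:
           a    b    f    c    f    b
      0    1    2    3    4    5    6
  f   1    1    2    2    3    4    5
  b   2    2    1    2    3    4    4
  b   3    3    2    2    3    4    4
Edit distance = dp[3][6] = 4

4


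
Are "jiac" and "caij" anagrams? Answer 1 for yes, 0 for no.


Strings: "jiac", "caij"
Sorted first:  acij
Sorted second: acij
Sorted forms match => anagrams

1


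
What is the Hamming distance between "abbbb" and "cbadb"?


Comparing "abbbb" and "cbadb" position by position:
  Position 0: 'a' vs 'c' => differ
  Position 1: 'b' vs 'b' => same
  Position 2: 'b' vs 'a' => differ
  Position 3: 'b' vs 'd' => differ
  Position 4: 'b' vs 'b' => same
Total differences (Hamming distance): 3

3


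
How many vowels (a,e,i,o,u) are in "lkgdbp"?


Input: lkgdbp
Checking each character:
  'l' at position 0: consonant
  'k' at position 1: consonant
  'g' at position 2: consonant
  'd' at position 3: consonant
  'b' at position 4: consonant
  'p' at position 5: consonant
Total vowels: 0

0


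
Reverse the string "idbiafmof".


Input: idbiafmof
Reading characters right to left:
  Position 8: 'f'
  Position 7: 'o'
  Position 6: 'm'
  Position 5: 'f'
  Position 4: 'a'
  Position 3: 'i'
  Position 2: 'b'
  Position 1: 'd'
  Position 0: 'i'
Reversed: fomfaibdi

fomfaibdi


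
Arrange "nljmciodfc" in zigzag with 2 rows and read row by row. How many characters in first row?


Zigzag "nljmciodfc" into 2 rows:
Placing characters:
  'n' => row 0
  'l' => row 1
  'j' => row 0
  'm' => row 1
  'c' => row 0
  'i' => row 1
  'o' => row 0
  'd' => row 1
  'f' => row 0
  'c' => row 1
Rows:
  Row 0: "njcof"
  Row 1: "lmidc"
First row length: 5

5


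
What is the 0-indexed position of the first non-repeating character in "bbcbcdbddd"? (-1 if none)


Input: bbcbcdbddd
Character frequencies:
  'b': 4
  'c': 2
  'd': 4
Scanning left to right for freq == 1:
  Position 0 ('b'): freq=4, skip
  Position 1 ('b'): freq=4, skip
  Position 2 ('c'): freq=2, skip
  Position 3 ('b'): freq=4, skip
  Position 4 ('c'): freq=2, skip
  Position 5 ('d'): freq=4, skip
  Position 6 ('b'): freq=4, skip
  Position 7 ('d'): freq=4, skip
  Position 8 ('d'): freq=4, skip
  Position 9 ('d'): freq=4, skip
  No unique character found => answer = -1

-1


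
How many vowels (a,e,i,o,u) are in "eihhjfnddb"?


Input: eihhjfnddb
Checking each character:
  'e' at position 0: vowel (running total: 1)
  'i' at position 1: vowel (running total: 2)
  'h' at position 2: consonant
  'h' at position 3: consonant
  'j' at position 4: consonant
  'f' at position 5: consonant
  'n' at position 6: consonant
  'd' at position 7: consonant
  'd' at position 8: consonant
  'b' at position 9: consonant
Total vowels: 2

2


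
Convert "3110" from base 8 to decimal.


Input: "3110" in base 8
Positional expansion:
  Digit '3' (value 3) x 8^3 = 1536
  Digit '1' (value 1) x 8^2 = 64
  Digit '1' (value 1) x 8^1 = 8
  Digit '0' (value 0) x 8^0 = 0
Sum = 1608

1608


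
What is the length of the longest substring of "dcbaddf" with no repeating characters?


Input: "dcbaddf"
Sliding window (track last position of each char):
  Position 0 ('d'): window [0,0] length 1 -- new best
  Position 1 ('c'): window [0,1] length 2 -- new best
  Position 2 ('b'): window [0,2] length 3 -- new best
  Position 3 ('a'): window [0,3] length 4 -- new best
  Position 4 ('d'): repeat (last at 0), move window start to 1
  Position 4 ('d'): window [1,4] length 4
  Position 5 ('d'): repeat (last at 4), move window start to 5
  Position 5 ('d'): window [5,5] length 1
  Position 6 ('f'): window [5,6] length 2
Longest substring with no repeats: "dcba" with length 4

4


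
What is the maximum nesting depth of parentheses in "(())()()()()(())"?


Input: "(())()()()()(())"
Tracking depth:
  Position 0 '(': depth becomes 1
  Position 1 '(': depth becomes 2
  Position 2 ')': depth becomes 1
  Position 3 ')': depth becomes 0
  Position 4 '(': depth becomes 1
  Position 5 ')': depth becomes 0
  Position 6 '(': depth becomes 1
  Position 7 ')': depth becomes 0
  Position 8 '(': depth becomes 1
  Position 9 ')': depth becomes 0
  Position 10 '(': depth becomes 1
  Position 11 ')': depth becomes 0
  Position 12 '(': depth becomes 1
  Position 13 '(': depth becomes 2
  Position 14 ')': depth becomes 1
  Position 15 ')': depth becomes 0
Maximum depth reached: 2

2


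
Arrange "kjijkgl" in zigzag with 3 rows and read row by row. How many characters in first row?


Zigzag "kjijkgl" into 3 rows:
Placing characters:
  'k' => row 0
  'j' => row 1
  'i' => row 2
  'j' => row 1
  'k' => row 0
  'g' => row 1
  'l' => row 2
Rows:
  Row 0: "kk"
  Row 1: "jjg"
  Row 2: "il"
First row length: 2

2


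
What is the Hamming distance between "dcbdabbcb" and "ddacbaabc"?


Comparing "dcbdabbcb" and "ddacbaabc" position by position:
  Position 0: 'd' vs 'd' => same
  Position 1: 'c' vs 'd' => differ
  Position 2: 'b' vs 'a' => differ
  Position 3: 'd' vs 'c' => differ
  Position 4: 'a' vs 'b' => differ
  Position 5: 'b' vs 'a' => differ
  Position 6: 'b' vs 'a' => differ
  Position 7: 'c' vs 'b' => differ
  Position 8: 'b' vs 'c' => differ
Total differences (Hamming distance): 8

8


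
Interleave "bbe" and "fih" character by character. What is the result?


Interleaving "bbe" and "fih":
  Position 0: 'b' from first, 'f' from second => "bf"
  Position 1: 'b' from first, 'i' from second => "bi"
  Position 2: 'e' from first, 'h' from second => "eh"
Result: bfbieh

bfbieh


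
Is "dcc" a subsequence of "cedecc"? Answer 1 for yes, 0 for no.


Check if "dcc" is a subsequence of "cedecc"
Greedy scan:
  Position 0 ('c'): no match needed
  Position 1 ('e'): no match needed
  Position 2 ('d'): matches sub[0] = 'd'
  Position 3 ('e'): no match needed
  Position 4 ('c'): matches sub[1] = 'c'
  Position 5 ('c'): matches sub[2] = 'c'
All 3 characters matched => is a subsequence

1


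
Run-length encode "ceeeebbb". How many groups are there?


Input: ceeeebbb
Scanning for consecutive runs:
  Group 1: 'c' x 1 (positions 0-0)
  Group 2: 'e' x 4 (positions 1-4)
  Group 3: 'b' x 3 (positions 5-7)
Total groups: 3

3


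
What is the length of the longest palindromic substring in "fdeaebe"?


Input: "fdeaebe"
Checking substrings for palindromes:
  [2:5] "eae" (len 3) => palindrome
  [4:7] "ebe" (len 3) => palindrome
Longest palindromic substring: "eae" with length 3

3


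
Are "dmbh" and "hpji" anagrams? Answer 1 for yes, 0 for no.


Strings: "dmbh", "hpji"
Sorted first:  bdhm
Sorted second: hijp
Differ at position 0: 'b' vs 'h' => not anagrams

0


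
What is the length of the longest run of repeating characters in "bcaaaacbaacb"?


Input: "bcaaaacbaacb"
Scanning for longest run:
  Position 1 ('c'): new char, reset run to 1
  Position 2 ('a'): new char, reset run to 1
  Position 3 ('a'): continues run of 'a', length=2
  Position 4 ('a'): continues run of 'a', length=3
  Position 5 ('a'): continues run of 'a', length=4
  Position 6 ('c'): new char, reset run to 1
  Position 7 ('b'): new char, reset run to 1
  Position 8 ('a'): new char, reset run to 1
  Position 9 ('a'): continues run of 'a', length=2
  Position 10 ('c'): new char, reset run to 1
  Position 11 ('b'): new char, reset run to 1
Longest run: 'a' with length 4

4


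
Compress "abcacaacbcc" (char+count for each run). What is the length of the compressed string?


Input: abcacaacbcc
Runs:
  'a' x 1 => "a1"
  'b' x 1 => "b1"
  'c' x 1 => "c1"
  'a' x 1 => "a1"
  'c' x 1 => "c1"
  'a' x 2 => "a2"
  'c' x 1 => "c1"
  'b' x 1 => "b1"
  'c' x 2 => "c2"
Compressed: "a1b1c1a1c1a2c1b1c2"
Compressed length: 18

18


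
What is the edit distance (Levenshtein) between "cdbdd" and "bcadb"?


Computing edit distance: "cdbdd" -> "bcadb"
DP table:
           b    c    a    d    b
      0    1    2    3    4    5
  c   1    1    1    2    3    4
  d   2    2    2    2    2    3
  b   3    2    3    3    3    2
  d   4    3    3    4    3    3
  d   5    4    4    4    4    4
Edit distance = dp[5][5] = 4

4


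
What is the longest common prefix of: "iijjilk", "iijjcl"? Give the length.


Words: iijjilk, iijjcl
  Position 0: all 'i' => match
  Position 1: all 'i' => match
  Position 2: all 'j' => match
  Position 3: all 'j' => match
  Position 4: ('i', 'c') => mismatch, stop
LCP = "iijj" (length 4)

4


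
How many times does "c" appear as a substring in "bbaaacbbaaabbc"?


Searching for "c" in "bbaaacbbaaabbc"
Scanning each position:
  Position 0: "b" => no
  Position 1: "b" => no
  Position 2: "a" => no
  Position 3: "a" => no
  Position 4: "a" => no
  Position 5: "c" => MATCH
  Position 6: "b" => no
  Position 7: "b" => no
  Position 8: "a" => no
  Position 9: "a" => no
  Position 10: "a" => no
  Position 11: "b" => no
  Position 12: "b" => no
  Position 13: "c" => MATCH
Total occurrences: 2

2


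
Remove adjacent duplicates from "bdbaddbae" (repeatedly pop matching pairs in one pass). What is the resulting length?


Input: bdbaddbae
Stack-based adjacent duplicate removal:
  Read 'b': push. Stack: b
  Read 'd': push. Stack: bd
  Read 'b': push. Stack: bdb
  Read 'a': push. Stack: bdba
  Read 'd': push. Stack: bdbad
  Read 'd': matches stack top 'd' => pop. Stack: bdba
  Read 'b': push. Stack: bdbab
  Read 'a': push. Stack: bdbaba
  Read 'e': push. Stack: bdbabae
Final stack: "bdbabae" (length 7)

7


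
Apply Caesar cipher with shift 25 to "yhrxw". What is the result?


Caesar cipher: shift "yhrxw" by 25
  'y' (pos 24) + 25 = pos 23 = 'x'
  'h' (pos 7) + 25 = pos 6 = 'g'
  'r' (pos 17) + 25 = pos 16 = 'q'
  'x' (pos 23) + 25 = pos 22 = 'w'
  'w' (pos 22) + 25 = pos 21 = 'v'
Result: xgqwv

xgqwv


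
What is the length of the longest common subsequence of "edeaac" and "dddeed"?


LCS of "edeaac" and "dddeed"
DP table:
           d    d    d    e    e    d
      0    0    0    0    0    0    0
  e   0    0    0    0    1    1    1
  d   0    1    1    1    1    1    2
  e   0    1    1    1    2    2    2
  a   0    1    1    1    2    2    2
  a   0    1    1    1    2    2    2
  c   0    1    1    1    2    2    2
LCS length = dp[6][6] = 2

2


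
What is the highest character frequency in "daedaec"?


Input: daedaec
Character counts:
  'a': 2
  'c': 1
  'd': 2
  'e': 2
Maximum frequency: 2

2


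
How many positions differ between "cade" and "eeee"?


Comparing "cade" and "eeee" position by position:
  Position 0: 'c' vs 'e' => DIFFER
  Position 1: 'a' vs 'e' => DIFFER
  Position 2: 'd' vs 'e' => DIFFER
  Position 3: 'e' vs 'e' => same
Positions that differ: 3

3


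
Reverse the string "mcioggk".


Input: mcioggk
Reading characters right to left:
  Position 6: 'k'
  Position 5: 'g'
  Position 4: 'g'
  Position 3: 'o'
  Position 2: 'i'
  Position 1: 'c'
  Position 0: 'm'
Reversed: kggoicm

kggoicm


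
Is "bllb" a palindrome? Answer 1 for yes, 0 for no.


Input: bllb
Reversed: bllb
  Compare pos 0 ('b') with pos 3 ('b'): match
  Compare pos 1 ('l') with pos 2 ('l'): match
Result: palindrome

1


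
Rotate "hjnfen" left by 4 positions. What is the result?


Input: "hjnfen", rotate left by 4
First 4 characters: "hjnf"
Remaining characters: "en"
Concatenate remaining + first: "en" + "hjnf" = "enhjnf"

enhjnf


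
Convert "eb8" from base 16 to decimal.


Input: "eb8" in base 16
Positional expansion:
  Digit 'e' (value 14) x 16^2 = 3584
  Digit 'b' (value 11) x 16^1 = 176
  Digit '8' (value 8) x 16^0 = 8
Sum = 3768

3768


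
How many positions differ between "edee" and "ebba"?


Comparing "edee" and "ebba" position by position:
  Position 0: 'e' vs 'e' => same
  Position 1: 'd' vs 'b' => DIFFER
  Position 2: 'e' vs 'b' => DIFFER
  Position 3: 'e' vs 'a' => DIFFER
Positions that differ: 3

3


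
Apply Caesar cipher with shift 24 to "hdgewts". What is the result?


Caesar cipher: shift "hdgewts" by 24
  'h' (pos 7) + 24 = pos 5 = 'f'
  'd' (pos 3) + 24 = pos 1 = 'b'
  'g' (pos 6) + 24 = pos 4 = 'e'
  'e' (pos 4) + 24 = pos 2 = 'c'
  'w' (pos 22) + 24 = pos 20 = 'u'
  't' (pos 19) + 24 = pos 17 = 'r'
  's' (pos 18) + 24 = pos 16 = 'q'
Result: fbecurq

fbecurq


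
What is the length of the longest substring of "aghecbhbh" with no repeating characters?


Input: "aghecbhbh"
Sliding window (track last position of each char):
  Position 0 ('a'): window [0,0] length 1 -- new best
  Position 1 ('g'): window [0,1] length 2 -- new best
  Position 2 ('h'): window [0,2] length 3 -- new best
  Position 3 ('e'): window [0,3] length 4 -- new best
  Position 4 ('c'): window [0,4] length 5 -- new best
  Position 5 ('b'): window [0,5] length 6 -- new best
  Position 6 ('h'): repeat (last at 2), move window start to 3
  Position 6 ('h'): window [3,6] length 4
  Position 7 ('b'): repeat (last at 5), move window start to 6
  Position 7 ('b'): window [6,7] length 2
  Position 8 ('h'): repeat (last at 6), move window start to 7
  Position 8 ('h'): window [7,8] length 2
Longest substring with no repeats: "aghecb" with length 6

6


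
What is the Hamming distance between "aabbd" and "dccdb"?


Comparing "aabbd" and "dccdb" position by position:
  Position 0: 'a' vs 'd' => differ
  Position 1: 'a' vs 'c' => differ
  Position 2: 'b' vs 'c' => differ
  Position 3: 'b' vs 'd' => differ
  Position 4: 'd' vs 'b' => differ
Total differences (Hamming distance): 5

5
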